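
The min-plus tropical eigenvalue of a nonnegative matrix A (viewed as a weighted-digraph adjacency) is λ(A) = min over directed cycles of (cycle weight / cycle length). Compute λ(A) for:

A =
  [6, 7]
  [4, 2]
λ(A) = 2

Enumerate directed cycles and compute their means (weight / length). Sample:
  cycle 0 → 0: weight = 6, length = 1, mean = 6/1 ≈ 6.000
  cycle 1 → 1: weight = 2, length = 1, mean = 2/1 ≈ 2.000
  cycle 0 → 1 → 0: weight = 11, length = 2, mean = 11/2 ≈ 5.500
  cycle 1 → 0 → 1: weight = 11, length = 2, mean = 11/2 ≈ 5.500
Minimum mean = 2.000, attained e.g. along the cycle 1 → 1 with weight 2 and length 1. So λ(A) = 2/1 = 2.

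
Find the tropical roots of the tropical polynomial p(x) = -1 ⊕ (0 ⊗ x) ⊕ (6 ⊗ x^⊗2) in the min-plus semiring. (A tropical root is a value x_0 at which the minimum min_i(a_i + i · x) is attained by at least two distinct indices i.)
Roots: {-6, -1}

Each tropical root is a break point of the lower envelope of the lines y = a_i + i · x (there are 3 lines, with slopes 0, 1, ..., 2). Only the lines that attain the minimum somewhere contribute to roots; other lines are dominated. Here the surviving (envelope) indices are i = 2, i = 1, i = 0.
Intersections between consecutive envelope lines give the roots: for adjacent envelope indices i < j the intersection is x = (a_i − a_j) / (j − i). Reading off the sorted break points: {-6, -1}.
Verification: at each break x_0, at least two indices attain the minimum of min_i(a_i + i · x_0).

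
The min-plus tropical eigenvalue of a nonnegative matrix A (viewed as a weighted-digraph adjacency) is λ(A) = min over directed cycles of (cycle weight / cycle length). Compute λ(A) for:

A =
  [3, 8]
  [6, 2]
λ(A) = 2

Enumerate directed cycles and compute their means (weight / length). Sample:
  cycle 0 → 0: weight = 3, length = 1, mean = 3/1 ≈ 3.000
  cycle 1 → 1: weight = 2, length = 1, mean = 2/1 ≈ 2.000
  cycle 0 → 1 → 0: weight = 14, length = 2, mean = 14/2 ≈ 7.000
  cycle 1 → 0 → 1: weight = 14, length = 2, mean = 14/2 ≈ 7.000
Minimum mean = 2.000, attained e.g. along the cycle 1 → 1 with weight 2 and length 1. So λ(A) = 2/1 = 2.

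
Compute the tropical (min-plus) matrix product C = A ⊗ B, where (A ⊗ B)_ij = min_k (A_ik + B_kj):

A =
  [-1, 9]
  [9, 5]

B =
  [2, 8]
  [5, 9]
A ⊗ B =
  [1, 7]
  [10, 14]

Apply the min-plus product entry-by-entry:
  C[0][0] = min over k of (A[0][0] + B[0][0] = -1 + 2 = 1, A[0][1] + B[1][0] = 9 + 5 = 14) = 1 (attained at k = 0)
  C[0][1] = min over k of (A[0][0] + B[0][1] = -1 + 8 = 7, A[0][1] + B[1][1] = 9 + 9 = 18) = 7 (attained at k = 0)
  C[1][0] = min over k of (A[1][0] + B[0][0] = 9 + 2 = 11, A[1][1] + B[1][0] = 5 + 5 = 10) = 10 (attained at k = 1)
  C[1][1] = min over k of (A[1][0] + B[0][1] = 9 + 8 = 17, A[1][1] + B[1][1] = 5 + 9 = 14) = 14 (attained at k = 1)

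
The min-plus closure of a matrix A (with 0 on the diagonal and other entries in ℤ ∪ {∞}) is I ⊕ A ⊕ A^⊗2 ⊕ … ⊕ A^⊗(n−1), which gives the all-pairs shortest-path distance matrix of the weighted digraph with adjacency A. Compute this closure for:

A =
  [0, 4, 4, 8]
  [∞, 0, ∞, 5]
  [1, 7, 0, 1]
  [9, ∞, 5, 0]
Closure =
  [0, 4, 4, 5]
  [11, 0, 10, 5]
  [1, 5, 0, 1]
  [6, 10, 5, 0]

This is the Floyd-Warshall all-pairs shortest-path computation. For each intermediate vertex k = 0, 1, …, 3, update dist[i][j] ← min(dist[i][j], dist[i][k] + dist[k][j]). The final matrix gives, for each (i, j), the minimum total weight of any directed path from i to j (possibly empty when i = j).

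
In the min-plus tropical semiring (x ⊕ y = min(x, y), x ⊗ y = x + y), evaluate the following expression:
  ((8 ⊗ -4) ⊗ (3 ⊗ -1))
((8 ⊗ -4) ⊗ (3 ⊗ -1)) = 6

Expand innermost to outermost. Recall ⊕ takes the minimum of its arguments and ⊗ takes their sum. Working out the expression ((8 ⊗ -4) ⊗ (3 ⊗ -1)) gives 6.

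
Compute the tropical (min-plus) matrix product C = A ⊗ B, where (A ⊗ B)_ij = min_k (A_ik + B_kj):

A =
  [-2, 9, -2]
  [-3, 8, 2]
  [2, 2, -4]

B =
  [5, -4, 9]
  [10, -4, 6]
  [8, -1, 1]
A ⊗ B =
  [3, -6, -1]
  [2, -7, 3]
  [4, -5, -3]

Apply the min-plus product entry-by-entry:
  C[0][0] = min over k of (A[0][0] + B[0][0] = -2 + 5 = 3, A[0][1] + B[1][0] = 9 + 10 = 19, A[0][2] + B[2][0] = -2 + 8 = 6) = 3 (attained at k = 0)
  C[0][1] = min over k of (A[0][0] + B[0][1] = -2 + -4 = -6, A[0][1] + B[1][1] = 9 + -4 = 5, A[0][2] + B[2][1] = -2 + -1 = -3) = -6 (attained at k = 0)
  C[0][2] = min over k of (A[0][0] + B[0][2] = -2 + 9 = 7, A[0][1] + B[1][2] = 9 + 6 = 15, A[0][2] + B[2][2] = -2 + 1 = -1) = -1 (attained at k = 2)
  C[1][0] = min over k of (A[1][0] + B[0][0] = -3 + 5 = 2, A[1][1] + B[1][0] = 8 + 10 = 18, A[1][2] + B[2][0] = 2 + 8 = 10) = 2 (attained at k = 0)
  C[1][1] = min over k of (A[1][0] + B[0][1] = -3 + -4 = -7, A[1][1] + B[1][1] = 8 + -4 = 4, A[1][2] + B[2][1] = 2 + -1 = 1) = -7 (attained at k = 0)
  C[1][2] = min over k of (A[1][0] + B[0][2] = -3 + 9 = 6, A[1][1] + B[1][2] = 8 + 6 = 14, A[1][2] + B[2][2] = 2 + 1 = 3) = 3 (attained at k = 2)
  C[2][0] = min over k of (A[2][0] + B[0][0] = 2 + 5 = 7, A[2][1] + B[1][0] = 2 + 10 = 12, A[2][2] + B[2][0] = -4 + 8 = 4) = 4 (attained at k = 2)
  C[2][1] = min over k of (A[2][0] + B[0][1] = 2 + -4 = -2, A[2][1] + B[1][1] = 2 + -4 = -2, A[2][2] + B[2][1] = -4 + -1 = -5) = -5 (attained at k = 2)
  C[2][2] = min over k of (A[2][0] + B[0][2] = 2 + 9 = 11, A[2][1] + B[1][2] = 2 + 6 = 8, A[2][2] + B[2][2] = -4 + 1 = -3) = -3 (attained at k = 2)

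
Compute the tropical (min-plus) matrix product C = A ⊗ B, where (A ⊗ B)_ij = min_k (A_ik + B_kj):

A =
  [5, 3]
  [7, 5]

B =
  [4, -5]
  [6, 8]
A ⊗ B =
  [9, 0]
  [11, 2]

Apply the min-plus product entry-by-entry:
  C[0][0] = min over k of (A[0][0] + B[0][0] = 5 + 4 = 9, A[0][1] + B[1][0] = 3 + 6 = 9) = 9 (attained at k = 0)
  C[0][1] = min over k of (A[0][0] + B[0][1] = 5 + -5 = 0, A[0][1] + B[1][1] = 3 + 8 = 11) = 0 (attained at k = 0)
  C[1][0] = min over k of (A[1][0] + B[0][0] = 7 + 4 = 11, A[1][1] + B[1][0] = 5 + 6 = 11) = 11 (attained at k = 0)
  C[1][1] = min over k of (A[1][0] + B[0][1] = 7 + -5 = 2, A[1][1] + B[1][1] = 5 + 8 = 13) = 2 (attained at k = 0)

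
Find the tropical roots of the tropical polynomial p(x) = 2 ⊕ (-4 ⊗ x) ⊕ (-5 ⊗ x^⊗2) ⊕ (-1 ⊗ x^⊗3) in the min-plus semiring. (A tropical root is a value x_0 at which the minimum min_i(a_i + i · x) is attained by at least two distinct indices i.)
Roots: {-4, 1, 6}

Each tropical root is a break point of the lower envelope of the lines y = a_i + i · x (there are 4 lines, with slopes 0, 1, ..., 3). Only the lines that attain the minimum somewhere contribute to roots; other lines are dominated. Here the surviving (envelope) indices are i = 3, i = 2, i = 1, i = 0.
Intersections between consecutive envelope lines give the roots: for adjacent envelope indices i < j the intersection is x = (a_i − a_j) / (j − i). Reading off the sorted break points: {-4, 1, 6}.
Verification: at each break x_0, at least two indices attain the minimum of min_i(a_i + i · x_0).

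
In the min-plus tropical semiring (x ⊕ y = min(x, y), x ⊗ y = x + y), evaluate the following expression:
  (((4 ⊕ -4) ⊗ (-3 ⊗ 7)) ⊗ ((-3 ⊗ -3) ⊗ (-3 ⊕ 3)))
(((4 ⊕ -4) ⊗ (-3 ⊗ 7)) ⊗ ((-3 ⊗ -3) ⊗ (-3 ⊕ 3))) = -9

Expand innermost to outermost. Recall ⊕ takes the minimum of its arguments and ⊗ takes their sum. Working out the expression (((4 ⊕ -4) ⊗ (-3 ⊗ 7)) ⊗ ((-3 ⊗ -3) ⊗ (-3 ⊕ 3))) gives -9.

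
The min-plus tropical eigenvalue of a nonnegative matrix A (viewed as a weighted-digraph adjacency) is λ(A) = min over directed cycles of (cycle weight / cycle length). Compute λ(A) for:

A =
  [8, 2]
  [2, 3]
λ(A) = 2

Enumerate directed cycles and compute their means (weight / length). Sample:
  cycle 0 → 0: weight = 8, length = 1, mean = 8/1 ≈ 8.000
  cycle 1 → 1: weight = 3, length = 1, mean = 3/1 ≈ 3.000
  cycle 0 → 1 → 0: weight = 4, length = 2, mean = 4/2 ≈ 2.000
  cycle 1 → 0 → 1: weight = 4, length = 2, mean = 4/2 ≈ 2.000
Minimum mean = 2.000, attained e.g. along the cycle 0 → 1 → 0 with weight 4 and length 2. So λ(A) = 4/2 = 2.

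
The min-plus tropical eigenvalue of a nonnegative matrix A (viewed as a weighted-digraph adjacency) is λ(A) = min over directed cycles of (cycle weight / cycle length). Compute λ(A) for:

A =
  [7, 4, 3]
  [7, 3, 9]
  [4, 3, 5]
λ(A) = 3

Enumerate directed cycles and compute their means (weight / length). Sample:
  cycle 0 → 0: weight = 7, length = 1, mean = 7/1 ≈ 7.000
  cycle 1 → 1: weight = 3, length = 1, mean = 3/1 ≈ 3.000
  cycle 2 → 2: weight = 5, length = 1, mean = 5/1 ≈ 5.000
  cycle 0 → 1 → 0: weight = 11, length = 2, mean = 11/2 ≈ 5.500
  cycle 0 → 2 → 0: weight = 7, length = 2, mean = 7/2 ≈ 3.500
  cycle 1 → 0 → 1: weight = 11, length = 2, mean = 11/2 ≈ 5.500
Minimum mean = 3.000, attained e.g. along the cycle 1 → 1 with weight 3 and length 1. So λ(A) = 3/1 = 3.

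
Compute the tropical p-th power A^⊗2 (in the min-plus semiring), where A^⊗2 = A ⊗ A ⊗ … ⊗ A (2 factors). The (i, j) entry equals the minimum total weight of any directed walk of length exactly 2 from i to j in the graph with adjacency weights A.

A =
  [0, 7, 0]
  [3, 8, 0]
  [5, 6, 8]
A^⊗2 =
  [0, 6, 0]
  [3, 6, 3]
  [5, 12, 5]

Each entry (A^⊗2)_ij equals the minimum over all length-2 walks i = v_0 → v_1 → … → v_2 = j of Σ_t A[v_t][v_{t+1}]. For example, for (i, j) = (0, 2) we minimise over 3 possible intermediate vertex sequences; the minimum is 0, attained along the walk 0 → 0 → 2.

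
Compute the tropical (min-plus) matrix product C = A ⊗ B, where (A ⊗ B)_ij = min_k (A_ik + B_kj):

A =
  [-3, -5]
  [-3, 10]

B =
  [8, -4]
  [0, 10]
A ⊗ B =
  [-5, -7]
  [5, -7]

Apply the min-plus product entry-by-entry:
  C[0][0] = min over k of (A[0][0] + B[0][0] = -3 + 8 = 5, A[0][1] + B[1][0] = -5 + 0 = -5) = -5 (attained at k = 1)
  C[0][1] = min over k of (A[0][0] + B[0][1] = -3 + -4 = -7, A[0][1] + B[1][1] = -5 + 10 = 5) = -7 (attained at k = 0)
  C[1][0] = min over k of (A[1][0] + B[0][0] = -3 + 8 = 5, A[1][1] + B[1][0] = 10 + 0 = 10) = 5 (attained at k = 0)
  C[1][1] = min over k of (A[1][0] + B[0][1] = -3 + -4 = -7, A[1][1] + B[1][1] = 10 + 10 = 20) = -7 (attained at k = 0)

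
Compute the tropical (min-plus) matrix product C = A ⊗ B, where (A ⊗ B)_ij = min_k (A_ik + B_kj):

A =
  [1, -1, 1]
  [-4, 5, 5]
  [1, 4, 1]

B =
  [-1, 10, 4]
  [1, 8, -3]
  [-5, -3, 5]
A ⊗ B =
  [-4, -2, -4]
  [-5, 2, 0]
  [-4, -2, 1]

Apply the min-plus product entry-by-entry:
  C[0][0] = min over k of (A[0][0] + B[0][0] = 1 + -1 = 0, A[0][1] + B[1][0] = -1 + 1 = 0, A[0][2] + B[2][0] = 1 + -5 = -4) = -4 (attained at k = 2)
  C[0][1] = min over k of (A[0][0] + B[0][1] = 1 + 10 = 11, A[0][1] + B[1][1] = -1 + 8 = 7, A[0][2] + B[2][1] = 1 + -3 = -2) = -2 (attained at k = 2)
  C[0][2] = min over k of (A[0][0] + B[0][2] = 1 + 4 = 5, A[0][1] + B[1][2] = -1 + -3 = -4, A[0][2] + B[2][2] = 1 + 5 = 6) = -4 (attained at k = 1)
  C[1][0] = min over k of (A[1][0] + B[0][0] = -4 + -1 = -5, A[1][1] + B[1][0] = 5 + 1 = 6, A[1][2] + B[2][0] = 5 + -5 = 0) = -5 (attained at k = 0)
  C[1][1] = min over k of (A[1][0] + B[0][1] = -4 + 10 = 6, A[1][1] + B[1][1] = 5 + 8 = 13, A[1][2] + B[2][1] = 5 + -3 = 2) = 2 (attained at k = 2)
  C[1][2] = min over k of (A[1][0] + B[0][2] = -4 + 4 = 0, A[1][1] + B[1][2] = 5 + -3 = 2, A[1][2] + B[2][2] = 5 + 5 = 10) = 0 (attained at k = 0)
  C[2][0] = min over k of (A[2][0] + B[0][0] = 1 + -1 = 0, A[2][1] + B[1][0] = 4 + 1 = 5, A[2][2] + B[2][0] = 1 + -5 = -4) = -4 (attained at k = 2)
  C[2][1] = min over k of (A[2][0] + B[0][1] = 1 + 10 = 11, A[2][1] + B[1][1] = 4 + 8 = 12, A[2][2] + B[2][1] = 1 + -3 = -2) = -2 (attained at k = 2)
  C[2][2] = min over k of (A[2][0] + B[0][2] = 1 + 4 = 5, A[2][1] + B[1][2] = 4 + -3 = 1, A[2][2] + B[2][2] = 1 + 5 = 6) = 1 (attained at k = 1)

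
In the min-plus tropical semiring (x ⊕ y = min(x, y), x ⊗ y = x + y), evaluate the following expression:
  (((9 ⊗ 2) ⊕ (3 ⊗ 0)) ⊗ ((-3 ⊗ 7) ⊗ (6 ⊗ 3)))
(((9 ⊗ 2) ⊕ (3 ⊗ 0)) ⊗ ((-3 ⊗ 7) ⊗ (6 ⊗ 3))) = 16

Expand innermost to outermost. Recall ⊕ takes the minimum of its arguments and ⊗ takes their sum. Working out the expression (((9 ⊗ 2) ⊕ (3 ⊗ 0)) ⊗ ((-3 ⊗ 7) ⊗ (6 ⊗ 3))) gives 16.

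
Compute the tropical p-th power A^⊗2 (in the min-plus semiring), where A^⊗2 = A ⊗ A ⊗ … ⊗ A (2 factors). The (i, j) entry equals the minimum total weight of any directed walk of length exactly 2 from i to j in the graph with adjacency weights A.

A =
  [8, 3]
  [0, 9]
A^⊗2 =
  [3, 11]
  [8, 3]

Each entry (A^⊗2)_ij equals the minimum over all length-2 walks i = v_0 → v_1 → … → v_2 = j of Σ_t A[v_t][v_{t+1}]. For example, for (i, j) = (0, 1) we minimise over 2 possible intermediate vertex sequences; the minimum is 11, attained along the walk 0 → 0 → 1.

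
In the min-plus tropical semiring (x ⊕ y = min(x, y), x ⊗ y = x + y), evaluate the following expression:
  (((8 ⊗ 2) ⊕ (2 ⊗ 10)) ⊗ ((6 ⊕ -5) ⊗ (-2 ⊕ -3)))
(((8 ⊗ 2) ⊕ (2 ⊗ 10)) ⊗ ((6 ⊕ -5) ⊗ (-2 ⊕ -3))) = 2

Expand innermost to outermost. Recall ⊕ takes the minimum of its arguments and ⊗ takes their sum. Working out the expression (((8 ⊗ 2) ⊕ (2 ⊗ 10)) ⊗ ((6 ⊕ -5) ⊗ (-2 ⊕ -3))) gives 2.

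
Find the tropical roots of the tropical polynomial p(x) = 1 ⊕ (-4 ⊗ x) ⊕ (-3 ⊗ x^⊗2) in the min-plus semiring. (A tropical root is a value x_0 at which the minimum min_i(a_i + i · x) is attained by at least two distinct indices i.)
Roots: {-1, 5}

Each tropical root is a break point of the lower envelope of the lines y = a_i + i · x (there are 3 lines, with slopes 0, 1, ..., 2). Only the lines that attain the minimum somewhere contribute to roots; other lines are dominated. Here the surviving (envelope) indices are i = 2, i = 1, i = 0.
Intersections between consecutive envelope lines give the roots: for adjacent envelope indices i < j the intersection is x = (a_i − a_j) / (j − i). Reading off the sorted break points: {-1, 5}.
Verification: at each break x_0, at least two indices attain the minimum of min_i(a_i + i · x_0).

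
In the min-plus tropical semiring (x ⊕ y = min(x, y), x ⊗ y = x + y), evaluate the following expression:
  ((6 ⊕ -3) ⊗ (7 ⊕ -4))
((6 ⊕ -3) ⊗ (7 ⊕ -4)) = -7

Expand innermost to outermost. Recall ⊕ takes the minimum of its arguments and ⊗ takes their sum. Working out the expression ((6 ⊕ -3) ⊗ (7 ⊕ -4)) gives -7.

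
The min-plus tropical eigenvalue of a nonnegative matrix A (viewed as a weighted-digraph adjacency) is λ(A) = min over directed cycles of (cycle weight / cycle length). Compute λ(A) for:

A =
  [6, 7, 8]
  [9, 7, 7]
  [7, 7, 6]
λ(A) = 6

Enumerate directed cycles and compute their means (weight / length). Sample:
  cycle 0 → 0: weight = 6, length = 1, mean = 6/1 ≈ 6.000
  cycle 1 → 1: weight = 7, length = 1, mean = 7/1 ≈ 7.000
  cycle 2 → 2: weight = 6, length = 1, mean = 6/1 ≈ 6.000
  cycle 0 → 1 → 0: weight = 16, length = 2, mean = 16/2 ≈ 8.000
  cycle 0 → 2 → 0: weight = 15, length = 2, mean = 15/2 ≈ 7.500
  cycle 1 → 0 → 1: weight = 16, length = 2, mean = 16/2 ≈ 8.000
Minimum mean = 6.000, attained e.g. along the cycle 0 → 0 with weight 6 and length 1. So λ(A) = 6/1 = 6.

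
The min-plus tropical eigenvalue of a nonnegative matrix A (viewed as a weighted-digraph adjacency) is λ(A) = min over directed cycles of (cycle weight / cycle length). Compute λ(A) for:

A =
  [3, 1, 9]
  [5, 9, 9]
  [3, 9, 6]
λ(A) = 3

Enumerate directed cycles and compute their means (weight / length). Sample:
  cycle 0 → 0: weight = 3, length = 1, mean = 3/1 ≈ 3.000
  cycle 1 → 1: weight = 9, length = 1, mean = 9/1 ≈ 9.000
  cycle 2 → 2: weight = 6, length = 1, mean = 6/1 ≈ 6.000
  cycle 0 → 1 → 0: weight = 6, length = 2, mean = 6/2 ≈ 3.000
  cycle 0 → 2 → 0: weight = 12, length = 2, mean = 12/2 ≈ 6.000
  cycle 1 → 0 → 1: weight = 6, length = 2, mean = 6/2 ≈ 3.000
Minimum mean = 3.000, attained e.g. along the cycle 0 → 0 with weight 3 and length 1. So λ(A) = 3/1 = 3.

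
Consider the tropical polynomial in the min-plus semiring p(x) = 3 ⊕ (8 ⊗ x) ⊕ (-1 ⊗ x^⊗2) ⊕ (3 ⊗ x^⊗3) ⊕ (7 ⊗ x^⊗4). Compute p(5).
p(5) = 3

A tropical monomial a ⊗ x^⊗i evaluates to a + i · x. Evaluating each term at x = 5:
  Term 0 contributes 3 + 0 · 5 = 3
  Term 1 contributes 8 + 1 · 5 = 13
  Term 2 contributes -1 + 2 · 5 = 9
  Term 3 contributes 3 + 3 · 5 = 18
  Term 4 contributes 7 + 4 · 5 = 27
p(5) = ⊕ of these = min[3, 13, 9, 18, 27] = 3.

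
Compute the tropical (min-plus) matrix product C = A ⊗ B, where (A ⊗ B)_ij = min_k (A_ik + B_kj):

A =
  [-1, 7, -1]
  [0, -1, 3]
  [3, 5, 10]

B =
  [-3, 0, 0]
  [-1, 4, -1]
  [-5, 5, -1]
A ⊗ B =
  [-6, -1, -2]
  [-3, 0, -2]
  [0, 3, 3]

Apply the min-plus product entry-by-entry:
  C[0][0] = min over k of (A[0][0] + B[0][0] = -1 + -3 = -4, A[0][1] + B[1][0] = 7 + -1 = 6, A[0][2] + B[2][0] = -1 + -5 = -6) = -6 (attained at k = 2)
  C[0][1] = min over k of (A[0][0] + B[0][1] = -1 + 0 = -1, A[0][1] + B[1][1] = 7 + 4 = 11, A[0][2] + B[2][1] = -1 + 5 = 4) = -1 (attained at k = 0)
  C[0][2] = min over k of (A[0][0] + B[0][2] = -1 + 0 = -1, A[0][1] + B[1][2] = 7 + -1 = 6, A[0][2] + B[2][2] = -1 + -1 = -2) = -2 (attained at k = 2)
  C[1][0] = min over k of (A[1][0] + B[0][0] = 0 + -3 = -3, A[1][1] + B[1][0] = -1 + -1 = -2, A[1][2] + B[2][0] = 3 + -5 = -2) = -3 (attained at k = 0)
  C[1][1] = min over k of (A[1][0] + B[0][1] = 0 + 0 = 0, A[1][1] + B[1][1] = -1 + 4 = 3, A[1][2] + B[2][1] = 3 + 5 = 8) = 0 (attained at k = 0)
  C[1][2] = min over k of (A[1][0] + B[0][2] = 0 + 0 = 0, A[1][1] + B[1][2] = -1 + -1 = -2, A[1][2] + B[2][2] = 3 + -1 = 2) = -2 (attained at k = 1)
  C[2][0] = min over k of (A[2][0] + B[0][0] = 3 + -3 = 0, A[2][1] + B[1][0] = 5 + -1 = 4, A[2][2] + B[2][0] = 10 + -5 = 5) = 0 (attained at k = 0)
  C[2][1] = min over k of (A[2][0] + B[0][1] = 3 + 0 = 3, A[2][1] + B[1][1] = 5 + 4 = 9, A[2][2] + B[2][1] = 10 + 5 = 15) = 3 (attained at k = 0)
  C[2][2] = min over k of (A[2][0] + B[0][2] = 3 + 0 = 3, A[2][1] + B[1][2] = 5 + -1 = 4, A[2][2] + B[2][2] = 10 + -1 = 9) = 3 (attained at k = 0)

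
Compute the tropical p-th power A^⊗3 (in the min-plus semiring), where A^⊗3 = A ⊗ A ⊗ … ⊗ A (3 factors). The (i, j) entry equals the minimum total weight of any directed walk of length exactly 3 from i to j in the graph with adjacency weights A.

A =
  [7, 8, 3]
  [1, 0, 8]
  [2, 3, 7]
A^⊗3 =
  [7, 6, 8]
  [1, 0, 4]
  [4, 3, 7]

Each entry (A^⊗3)_ij equals the minimum over all length-3 walks i = v_0 → v_1 → … → v_3 = j of Σ_t A[v_t][v_{t+1}]. For example, for (i, j) = (0, 2) we minimise over 9 possible intermediate vertex sequences; the minimum is 8, attained along the walk 0 → 2 → 0 → 2.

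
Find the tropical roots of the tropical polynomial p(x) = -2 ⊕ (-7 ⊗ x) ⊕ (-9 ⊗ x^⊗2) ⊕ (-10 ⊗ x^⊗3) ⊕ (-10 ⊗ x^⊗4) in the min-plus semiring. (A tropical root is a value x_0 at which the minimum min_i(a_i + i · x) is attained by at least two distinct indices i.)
Roots: {0, 1, 2, 5}

Each tropical root is a break point of the lower envelope of the lines y = a_i + i · x (there are 5 lines, with slopes 0, 1, ..., 4). Only the lines that attain the minimum somewhere contribute to roots; other lines are dominated. Here the surviving (envelope) indices are i = 4, i = 3, i = 2, i = 1, i = 0.
Intersections between consecutive envelope lines give the roots: for adjacent envelope indices i < j the intersection is x = (a_i − a_j) / (j − i). Reading off the sorted break points: {0, 1, 2, 5}.
Verification: at each break x_0, at least two indices attain the minimum of min_i(a_i + i · x_0).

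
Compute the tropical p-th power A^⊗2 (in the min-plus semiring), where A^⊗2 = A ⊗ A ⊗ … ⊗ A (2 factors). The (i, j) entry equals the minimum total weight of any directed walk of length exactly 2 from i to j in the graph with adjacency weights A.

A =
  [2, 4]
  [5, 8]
A^⊗2 =
  [4, 6]
  [7, 9]

Each entry (A^⊗2)_ij equals the minimum over all length-2 walks i = v_0 → v_1 → … → v_2 = j of Σ_t A[v_t][v_{t+1}]. For example, for (i, j) = (0, 1) we minimise over 2 possible intermediate vertex sequences; the minimum is 6, attained along the walk 0 → 0 → 1.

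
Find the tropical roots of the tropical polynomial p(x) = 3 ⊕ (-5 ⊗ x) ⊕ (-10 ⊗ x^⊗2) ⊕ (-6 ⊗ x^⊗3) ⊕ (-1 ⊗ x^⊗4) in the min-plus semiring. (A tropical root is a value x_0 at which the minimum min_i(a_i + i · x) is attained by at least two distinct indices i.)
Roots: {-5, -4, 5, 8}

Each tropical root is a break point of the lower envelope of the lines y = a_i + i · x (there are 5 lines, with slopes 0, 1, ..., 4). Only the lines that attain the minimum somewhere contribute to roots; other lines are dominated. Here the surviving (envelope) indices are i = 4, i = 3, i = 2, i = 1, i = 0.
Intersections between consecutive envelope lines give the roots: for adjacent envelope indices i < j the intersection is x = (a_i − a_j) / (j − i). Reading off the sorted break points: {-5, -4, 5, 8}.
Verification: at each break x_0, at least two indices attain the minimum of min_i(a_i + i · x_0).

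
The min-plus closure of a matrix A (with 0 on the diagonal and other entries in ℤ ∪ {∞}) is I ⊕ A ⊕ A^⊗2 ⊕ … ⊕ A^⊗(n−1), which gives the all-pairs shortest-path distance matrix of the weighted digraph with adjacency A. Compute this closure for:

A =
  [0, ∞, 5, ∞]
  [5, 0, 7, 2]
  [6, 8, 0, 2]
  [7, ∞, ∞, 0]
Closure =
  [0, 13, 5, 7]
  [5, 0, 7, 2]
  [6, 8, 0, 2]
  [7, 20, 12, 0]

This is the Floyd-Warshall all-pairs shortest-path computation. For each intermediate vertex k = 0, 1, …, 3, update dist[i][j] ← min(dist[i][j], dist[i][k] + dist[k][j]). The final matrix gives, for each (i, j), the minimum total weight of any directed path from i to j (possibly empty when i = j).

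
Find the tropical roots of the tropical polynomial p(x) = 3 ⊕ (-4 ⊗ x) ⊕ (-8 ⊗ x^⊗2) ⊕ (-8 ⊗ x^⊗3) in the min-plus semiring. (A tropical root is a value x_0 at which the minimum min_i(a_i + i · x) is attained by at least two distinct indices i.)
Roots: {0, 4, 7}

Each tropical root is a break point of the lower envelope of the lines y = a_i + i · x (there are 4 lines, with slopes 0, 1, ..., 3). Only the lines that attain the minimum somewhere contribute to roots; other lines are dominated. Here the surviving (envelope) indices are i = 3, i = 2, i = 1, i = 0.
Intersections between consecutive envelope lines give the roots: for adjacent envelope indices i < j the intersection is x = (a_i − a_j) / (j − i). Reading off the sorted break points: {0, 4, 7}.
Verification: at each break x_0, at least two indices attain the minimum of min_i(a_i + i · x_0).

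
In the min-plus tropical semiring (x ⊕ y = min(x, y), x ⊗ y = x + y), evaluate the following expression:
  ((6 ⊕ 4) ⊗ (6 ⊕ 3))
((6 ⊕ 4) ⊗ (6 ⊕ 3)) = 7

Expand innermost to outermost. Recall ⊕ takes the minimum of its arguments and ⊗ takes their sum. Working out the expression ((6 ⊕ 4) ⊗ (6 ⊕ 3)) gives 7.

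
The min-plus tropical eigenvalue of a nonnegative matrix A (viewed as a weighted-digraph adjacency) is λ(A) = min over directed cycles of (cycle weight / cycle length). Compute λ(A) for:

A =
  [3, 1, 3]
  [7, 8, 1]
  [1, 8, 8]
λ(A) = 1

Enumerate directed cycles and compute their means (weight / length). Sample:
  cycle 0 → 0: weight = 3, length = 1, mean = 3/1 ≈ 3.000
  cycle 1 → 1: weight = 8, length = 1, mean = 8/1 ≈ 8.000
  cycle 2 → 2: weight = 8, length = 1, mean = 8/1 ≈ 8.000
  cycle 0 → 1 → 0: weight = 8, length = 2, mean = 8/2 ≈ 4.000
  cycle 0 → 2 → 0: weight = 4, length = 2, mean = 4/2 ≈ 2.000
  cycle 1 → 0 → 1: weight = 8, length = 2, mean = 8/2 ≈ 4.000
Minimum mean = 1.000, attained e.g. along the cycle 0 → 1 → 2 → 0 with weight 3 and length 3. So λ(A) = 3/3 = 1.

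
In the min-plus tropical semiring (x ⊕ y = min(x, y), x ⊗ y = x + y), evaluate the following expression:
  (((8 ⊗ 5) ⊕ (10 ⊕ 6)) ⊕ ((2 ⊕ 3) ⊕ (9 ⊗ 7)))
(((8 ⊗ 5) ⊕ (10 ⊕ 6)) ⊕ ((2 ⊕ 3) ⊕ (9 ⊗ 7))) = 2

Expand innermost to outermost. Recall ⊕ takes the minimum of its arguments and ⊗ takes their sum. Working out the expression (((8 ⊗ 5) ⊕ (10 ⊕ 6)) ⊕ ((2 ⊕ 3) ⊕ (9 ⊗ 7))) gives 2.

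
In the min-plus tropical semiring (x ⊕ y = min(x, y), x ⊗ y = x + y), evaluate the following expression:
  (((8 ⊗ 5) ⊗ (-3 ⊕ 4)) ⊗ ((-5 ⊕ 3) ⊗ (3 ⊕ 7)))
(((8 ⊗ 5) ⊗ (-3 ⊕ 4)) ⊗ ((-5 ⊕ 3) ⊗ (3 ⊕ 7))) = 8

Expand innermost to outermost. Recall ⊕ takes the minimum of its arguments and ⊗ takes their sum. Working out the expression (((8 ⊗ 5) ⊗ (-3 ⊕ 4)) ⊗ ((-5 ⊕ 3) ⊗ (3 ⊕ 7))) gives 8.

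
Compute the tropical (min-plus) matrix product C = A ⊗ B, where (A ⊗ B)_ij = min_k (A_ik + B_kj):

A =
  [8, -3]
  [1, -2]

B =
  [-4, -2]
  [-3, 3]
A ⊗ B =
  [-6, 0]
  [-5, -1]

Apply the min-plus product entry-by-entry:
  C[0][0] = min over k of (A[0][0] + B[0][0] = 8 + -4 = 4, A[0][1] + B[1][0] = -3 + -3 = -6) = -6 (attained at k = 1)
  C[0][1] = min over k of (A[0][0] + B[0][1] = 8 + -2 = 6, A[0][1] + B[1][1] = -3 + 3 = 0) = 0 (attained at k = 1)
  C[1][0] = min over k of (A[1][0] + B[0][0] = 1 + -4 = -3, A[1][1] + B[1][0] = -2 + -3 = -5) = -5 (attained at k = 1)
  C[1][1] = min over k of (A[1][0] + B[0][1] = 1 + -2 = -1, A[1][1] + B[1][1] = -2 + 3 = 1) = -1 (attained at k = 0)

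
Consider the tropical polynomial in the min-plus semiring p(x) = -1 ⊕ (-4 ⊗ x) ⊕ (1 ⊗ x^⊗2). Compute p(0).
p(0) = -4

A tropical monomial a ⊗ x^⊗i evaluates to a + i · x. Evaluating each term at x = 0:
  Term 0 contributes -1 + 0 · 0 = -1
  Term 1 contributes -4 + 1 · 0 = -4
  Term 2 contributes 1 + 2 · 0 = 1
p(0) = ⊕ of these = min[-1, -4, 1] = -4.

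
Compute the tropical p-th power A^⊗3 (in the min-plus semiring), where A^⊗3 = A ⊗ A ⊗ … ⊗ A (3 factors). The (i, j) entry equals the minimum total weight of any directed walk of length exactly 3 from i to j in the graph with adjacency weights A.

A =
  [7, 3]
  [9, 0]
A^⊗3 =
  [12, 3]
  [9, 0]

Each entry (A^⊗3)_ij equals the minimum over all length-3 walks i = v_0 → v_1 → … → v_3 = j of Σ_t A[v_t][v_{t+1}]. For example, for (i, j) = (0, 1) we minimise over 4 possible intermediate vertex sequences; the minimum is 3, attained along the walk 0 → 1 → 1 → 1.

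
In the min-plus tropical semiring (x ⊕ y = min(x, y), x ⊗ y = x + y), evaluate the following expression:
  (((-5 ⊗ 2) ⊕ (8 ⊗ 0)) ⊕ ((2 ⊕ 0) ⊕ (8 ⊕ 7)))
(((-5 ⊗ 2) ⊕ (8 ⊗ 0)) ⊕ ((2 ⊕ 0) ⊕ (8 ⊕ 7))) = -3

Expand innermost to outermost. Recall ⊕ takes the minimum of its arguments and ⊗ takes their sum. Working out the expression (((-5 ⊗ 2) ⊕ (8 ⊗ 0)) ⊕ ((2 ⊕ 0) ⊕ (8 ⊕ 7))) gives -3.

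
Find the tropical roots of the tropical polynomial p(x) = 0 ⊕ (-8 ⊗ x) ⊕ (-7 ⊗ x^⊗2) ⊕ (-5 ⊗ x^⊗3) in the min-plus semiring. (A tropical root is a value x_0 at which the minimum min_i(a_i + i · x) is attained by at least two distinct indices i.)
Roots: {-2, -1, 8}

Each tropical root is a break point of the lower envelope of the lines y = a_i + i · x (there are 4 lines, with slopes 0, 1, ..., 3). Only the lines that attain the minimum somewhere contribute to roots; other lines are dominated. Here the surviving (envelope) indices are i = 3, i = 2, i = 1, i = 0.
Intersections between consecutive envelope lines give the roots: for adjacent envelope indices i < j the intersection is x = (a_i − a_j) / (j − i). Reading off the sorted break points: {-2, -1, 8}.
Verification: at each break x_0, at least two indices attain the minimum of min_i(a_i + i · x_0).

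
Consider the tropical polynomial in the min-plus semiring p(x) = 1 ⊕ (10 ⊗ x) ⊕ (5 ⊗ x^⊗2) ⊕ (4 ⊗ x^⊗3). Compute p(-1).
p(-1) = 1

A tropical monomial a ⊗ x^⊗i evaluates to a + i · x. Evaluating each term at x = -1:
  Term 0 contributes 1 + 0 · -1 = 1
  Term 1 contributes 10 + 1 · -1 = 9
  Term 2 contributes 5 + 2 · -1 = 3
  Term 3 contributes 4 + 3 · -1 = 1
p(-1) = ⊕ of these = min[1, 9, 3, 1] = 1.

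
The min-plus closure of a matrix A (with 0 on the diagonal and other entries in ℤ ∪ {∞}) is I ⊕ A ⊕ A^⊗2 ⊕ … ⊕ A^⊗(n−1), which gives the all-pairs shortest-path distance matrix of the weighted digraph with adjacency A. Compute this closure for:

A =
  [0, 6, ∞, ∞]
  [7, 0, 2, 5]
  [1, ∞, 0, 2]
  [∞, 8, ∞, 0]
Closure =
  [0, 6, 8, 10]
  [3, 0, 2, 4]
  [1, 7, 0, 2]
  [11, 8, 10, 0]

This is the Floyd-Warshall all-pairs shortest-path computation. For each intermediate vertex k = 0, 1, …, 3, update dist[i][j] ← min(dist[i][j], dist[i][k] + dist[k][j]). The final matrix gives, for each (i, j), the minimum total weight of any directed path from i to j (possibly empty when i = j).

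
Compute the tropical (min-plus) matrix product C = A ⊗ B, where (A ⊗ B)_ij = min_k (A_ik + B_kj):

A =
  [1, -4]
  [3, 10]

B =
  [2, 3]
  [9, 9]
A ⊗ B =
  [3, 4]
  [5, 6]

Apply the min-plus product entry-by-entry:
  C[0][0] = min over k of (A[0][0] + B[0][0] = 1 + 2 = 3, A[0][1] + B[1][0] = -4 + 9 = 5) = 3 (attained at k = 0)
  C[0][1] = min over k of (A[0][0] + B[0][1] = 1 + 3 = 4, A[0][1] + B[1][1] = -4 + 9 = 5) = 4 (attained at k = 0)
  C[1][0] = min over k of (A[1][0] + B[0][0] = 3 + 2 = 5, A[1][1] + B[1][0] = 10 + 9 = 19) = 5 (attained at k = 0)
  C[1][1] = min over k of (A[1][0] + B[0][1] = 3 + 3 = 6, A[1][1] + B[1][1] = 10 + 9 = 19) = 6 (attained at k = 0)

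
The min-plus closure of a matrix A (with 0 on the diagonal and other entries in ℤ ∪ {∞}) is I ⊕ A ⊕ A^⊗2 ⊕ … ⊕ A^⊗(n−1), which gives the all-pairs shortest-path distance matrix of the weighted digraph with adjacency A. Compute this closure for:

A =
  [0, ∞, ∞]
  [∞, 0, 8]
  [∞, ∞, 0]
Closure =
  [0, ∞, ∞]
  [∞, 0, 8]
  [∞, ∞, 0]

This is the Floyd-Warshall all-pairs shortest-path computation. For each intermediate vertex k = 0, 1, …, 2, update dist[i][j] ← min(dist[i][j], dist[i][k] + dist[k][j]). The final matrix gives, for each (i, j), the minimum total weight of any directed path from i to j (possibly empty when i = j).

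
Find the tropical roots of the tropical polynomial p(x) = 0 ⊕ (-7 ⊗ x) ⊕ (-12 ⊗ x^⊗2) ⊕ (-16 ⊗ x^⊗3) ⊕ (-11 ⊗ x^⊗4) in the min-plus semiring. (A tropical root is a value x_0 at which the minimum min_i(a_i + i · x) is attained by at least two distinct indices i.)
Roots: {-5, 4, 5, 7}

Each tropical root is a break point of the lower envelope of the lines y = a_i + i · x (there are 5 lines, with slopes 0, 1, ..., 4). Only the lines that attain the minimum somewhere contribute to roots; other lines are dominated. Here the surviving (envelope) indices are i = 4, i = 3, i = 2, i = 1, i = 0.
Intersections between consecutive envelope lines give the roots: for adjacent envelope indices i < j the intersection is x = (a_i − a_j) / (j − i). Reading off the sorted break points: {-5, 4, 5, 7}.
Verification: at each break x_0, at least two indices attain the minimum of min_i(a_i + i · x_0).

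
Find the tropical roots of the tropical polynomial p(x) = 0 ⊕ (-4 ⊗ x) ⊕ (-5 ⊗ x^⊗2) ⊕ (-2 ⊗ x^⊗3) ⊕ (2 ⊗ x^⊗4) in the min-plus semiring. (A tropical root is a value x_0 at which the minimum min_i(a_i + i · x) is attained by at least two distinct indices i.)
Roots: {-4, -3, 1, 4}

Each tropical root is a break point of the lower envelope of the lines y = a_i + i · x (there are 5 lines, with slopes 0, 1, ..., 4). Only the lines that attain the minimum somewhere contribute to roots; other lines are dominated. Here the surviving (envelope) indices are i = 4, i = 3, i = 2, i = 1, i = 0.
Intersections between consecutive envelope lines give the roots: for adjacent envelope indices i < j the intersection is x = (a_i − a_j) / (j − i). Reading off the sorted break points: {-4, -3, 1, 4}.
Verification: at each break x_0, at least two indices attain the minimum of min_i(a_i + i · x_0).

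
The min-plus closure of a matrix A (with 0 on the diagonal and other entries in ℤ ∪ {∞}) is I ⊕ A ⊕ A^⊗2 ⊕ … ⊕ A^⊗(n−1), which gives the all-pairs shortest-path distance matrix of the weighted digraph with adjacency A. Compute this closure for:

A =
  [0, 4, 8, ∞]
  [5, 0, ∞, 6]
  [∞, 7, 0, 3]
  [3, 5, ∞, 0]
Closure =
  [0, 4, 8, 10]
  [5, 0, 13, 6]
  [6, 7, 0, 3]
  [3, 5, 11, 0]

This is the Floyd-Warshall all-pairs shortest-path computation. For each intermediate vertex k = 0, 1, …, 3, update dist[i][j] ← min(dist[i][j], dist[i][k] + dist[k][j]). The final matrix gives, for each (i, j), the minimum total weight of any directed path from i to j (possibly empty when i = j).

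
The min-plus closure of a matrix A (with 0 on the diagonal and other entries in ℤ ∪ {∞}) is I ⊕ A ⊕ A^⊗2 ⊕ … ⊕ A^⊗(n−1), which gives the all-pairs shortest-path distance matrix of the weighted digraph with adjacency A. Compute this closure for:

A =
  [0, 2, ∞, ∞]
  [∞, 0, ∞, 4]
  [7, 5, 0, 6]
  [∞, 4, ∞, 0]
Closure =
  [0, 2, ∞, 6]
  [∞, 0, ∞, 4]
  [7, 5, 0, 6]
  [∞, 4, ∞, 0]

This is the Floyd-Warshall all-pairs shortest-path computation. For each intermediate vertex k = 0, 1, …, 3, update dist[i][j] ← min(dist[i][j], dist[i][k] + dist[k][j]). The final matrix gives, for each (i, j), the minimum total weight of any directed path from i to j (possibly empty when i = j).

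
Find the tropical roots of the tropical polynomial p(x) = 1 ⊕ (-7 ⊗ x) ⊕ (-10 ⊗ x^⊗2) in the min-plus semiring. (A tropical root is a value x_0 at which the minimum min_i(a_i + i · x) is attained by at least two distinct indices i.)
Roots: {3, 8}

Each tropical root is a break point of the lower envelope of the lines y = a_i + i · x (there are 3 lines, with slopes 0, 1, ..., 2). Only the lines that attain the minimum somewhere contribute to roots; other lines are dominated. Here the surviving (envelope) indices are i = 2, i = 1, i = 0.
Intersections between consecutive envelope lines give the roots: for adjacent envelope indices i < j the intersection is x = (a_i − a_j) / (j − i). Reading off the sorted break points: {3, 8}.
Verification: at each break x_0, at least two indices attain the minimum of min_i(a_i + i · x_0).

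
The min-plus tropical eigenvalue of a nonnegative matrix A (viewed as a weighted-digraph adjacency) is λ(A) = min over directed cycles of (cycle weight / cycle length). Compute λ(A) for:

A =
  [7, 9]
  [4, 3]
λ(A) = 3

Enumerate directed cycles and compute their means (weight / length). Sample:
  cycle 0 → 0: weight = 7, length = 1, mean = 7/1 ≈ 7.000
  cycle 1 → 1: weight = 3, length = 1, mean = 3/1 ≈ 3.000
  cycle 0 → 1 → 0: weight = 13, length = 2, mean = 13/2 ≈ 6.500
  cycle 1 → 0 → 1: weight = 13, length = 2, mean = 13/2 ≈ 6.500
Minimum mean = 3.000, attained e.g. along the cycle 1 → 1 with weight 3 and length 1. So λ(A) = 3/1 = 3.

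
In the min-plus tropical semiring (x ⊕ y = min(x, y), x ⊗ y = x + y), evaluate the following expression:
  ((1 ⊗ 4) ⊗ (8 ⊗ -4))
((1 ⊗ 4) ⊗ (8 ⊗ -4)) = 9

Expand innermost to outermost. Recall ⊕ takes the minimum of its arguments and ⊗ takes their sum. Working out the expression ((1 ⊗ 4) ⊗ (8 ⊗ -4)) gives 9.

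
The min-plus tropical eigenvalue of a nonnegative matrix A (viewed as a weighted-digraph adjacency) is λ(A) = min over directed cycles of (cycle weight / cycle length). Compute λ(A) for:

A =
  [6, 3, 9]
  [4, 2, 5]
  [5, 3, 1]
λ(A) = 1

Enumerate directed cycles and compute their means (weight / length). Sample:
  cycle 0 → 0: weight = 6, length = 1, mean = 6/1 ≈ 6.000
  cycle 1 → 1: weight = 2, length = 1, mean = 2/1 ≈ 2.000
  cycle 2 → 2: weight = 1, length = 1, mean = 1/1 ≈ 1.000
  cycle 0 → 1 → 0: weight = 7, length = 2, mean = 7/2 ≈ 3.500
  cycle 0 → 2 → 0: weight = 14, length = 2, mean = 14/2 ≈ 7.000
  cycle 1 → 0 → 1: weight = 7, length = 2, mean = 7/2 ≈ 3.500
Minimum mean = 1.000, attained e.g. along the cycle 2 → 2 with weight 1 and length 1. So λ(A) = 1/1 = 1.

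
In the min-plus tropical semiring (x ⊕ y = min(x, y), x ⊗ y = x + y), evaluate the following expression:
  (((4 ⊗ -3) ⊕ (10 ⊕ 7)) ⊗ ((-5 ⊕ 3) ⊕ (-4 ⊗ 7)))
(((4 ⊗ -3) ⊕ (10 ⊕ 7)) ⊗ ((-5 ⊕ 3) ⊕ (-4 ⊗ 7))) = -4

Expand innermost to outermost. Recall ⊕ takes the minimum of its arguments and ⊗ takes their sum. Working out the expression (((4 ⊗ -3) ⊕ (10 ⊕ 7)) ⊗ ((-5 ⊕ 3) ⊕ (-4 ⊗ 7))) gives -4.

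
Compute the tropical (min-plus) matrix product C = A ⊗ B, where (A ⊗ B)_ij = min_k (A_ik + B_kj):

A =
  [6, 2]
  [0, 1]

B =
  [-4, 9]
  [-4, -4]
A ⊗ B =
  [-2, -2]
  [-4, -3]

Apply the min-plus product entry-by-entry:
  C[0][0] = min over k of (A[0][0] + B[0][0] = 6 + -4 = 2, A[0][1] + B[1][0] = 2 + -4 = -2) = -2 (attained at k = 1)
  C[0][1] = min over k of (A[0][0] + B[0][1] = 6 + 9 = 15, A[0][1] + B[1][1] = 2 + -4 = -2) = -2 (attained at k = 1)
  C[1][0] = min over k of (A[1][0] + B[0][0] = 0 + -4 = -4, A[1][1] + B[1][0] = 1 + -4 = -3) = -4 (attained at k = 0)
  C[1][1] = min over k of (A[1][0] + B[0][1] = 0 + 9 = 9, A[1][1] + B[1][1] = 1 + -4 = -3) = -3 (attained at k = 1)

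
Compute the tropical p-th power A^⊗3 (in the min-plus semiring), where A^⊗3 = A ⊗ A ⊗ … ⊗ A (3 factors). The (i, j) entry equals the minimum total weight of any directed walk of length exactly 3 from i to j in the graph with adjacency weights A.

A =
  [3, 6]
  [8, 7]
A^⊗3 =
  [9, 12]
  [14, 17]

Each entry (A^⊗3)_ij equals the minimum over all length-3 walks i = v_0 → v_1 → … → v_3 = j of Σ_t A[v_t][v_{t+1}]. For example, for (i, j) = (0, 1) we minimise over 4 possible intermediate vertex sequences; the minimum is 12, attained along the walk 0 → 0 → 0 → 1.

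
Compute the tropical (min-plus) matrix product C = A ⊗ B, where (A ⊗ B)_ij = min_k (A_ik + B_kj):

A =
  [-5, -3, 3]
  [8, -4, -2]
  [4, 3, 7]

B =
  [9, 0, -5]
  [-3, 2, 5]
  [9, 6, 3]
A ⊗ B =
  [-6, -5, -10]
  [-7, -2, 1]
  [0, 4, -1]

Apply the min-plus product entry-by-entry:
  C[0][0] = min over k of (A[0][0] + B[0][0] = -5 + 9 = 4, A[0][1] + B[1][0] = -3 + -3 = -6, A[0][2] + B[2][0] = 3 + 9 = 12) = -6 (attained at k = 1)
  C[0][1] = min over k of (A[0][0] + B[0][1] = -5 + 0 = -5, A[0][1] + B[1][1] = -3 + 2 = -1, A[0][2] + B[2][1] = 3 + 6 = 9) = -5 (attained at k = 0)
  C[0][2] = min over k of (A[0][0] + B[0][2] = -5 + -5 = -10, A[0][1] + B[1][2] = -3 + 5 = 2, A[0][2] + B[2][2] = 3 + 3 = 6) = -10 (attained at k = 0)
  C[1][0] = min over k of (A[1][0] + B[0][0] = 8 + 9 = 17, A[1][1] + B[1][0] = -4 + -3 = -7, A[1][2] + B[2][0] = -2 + 9 = 7) = -7 (attained at k = 1)
  C[1][1] = min over k of (A[1][0] + B[0][1] = 8 + 0 = 8, A[1][1] + B[1][1] = -4 + 2 = -2, A[1][2] + B[2][1] = -2 + 6 = 4) = -2 (attained at k = 1)
  C[1][2] = min over k of (A[1][0] + B[0][2] = 8 + -5 = 3, A[1][1] + B[1][2] = -4 + 5 = 1, A[1][2] + B[2][2] = -2 + 3 = 1) = 1 (attained at k = 1)
  C[2][0] = min over k of (A[2][0] + B[0][0] = 4 + 9 = 13, A[2][1] + B[1][0] = 3 + -3 = 0, A[2][2] + B[2][0] = 7 + 9 = 16) = 0 (attained at k = 1)
  C[2][1] = min over k of (A[2][0] + B[0][1] = 4 + 0 = 4, A[2][1] + B[1][1] = 3 + 2 = 5, A[2][2] + B[2][1] = 7 + 6 = 13) = 4 (attained at k = 0)
  C[2][2] = min over k of (A[2][0] + B[0][2] = 4 + -5 = -1, A[2][1] + B[1][2] = 3 + 5 = 8, A[2][2] + B[2][2] = 7 + 3 = 10) = -1 (attained at k = 0)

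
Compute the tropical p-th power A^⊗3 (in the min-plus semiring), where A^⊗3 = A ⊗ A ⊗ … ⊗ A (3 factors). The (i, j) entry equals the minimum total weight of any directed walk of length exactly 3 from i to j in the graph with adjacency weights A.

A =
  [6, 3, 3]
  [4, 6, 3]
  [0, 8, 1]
A^⊗3 =
  [4, 6, 5]
  [4, 6, 5]
  [2, 4, 3]

Each entry (A^⊗3)_ij equals the minimum over all length-3 walks i = v_0 → v_1 → … → v_3 = j of Σ_t A[v_t][v_{t+1}]. For example, for (i, j) = (0, 2) we minimise over 9 possible intermediate vertex sequences; the minimum is 5, attained along the walk 0 → 2 → 2 → 2.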